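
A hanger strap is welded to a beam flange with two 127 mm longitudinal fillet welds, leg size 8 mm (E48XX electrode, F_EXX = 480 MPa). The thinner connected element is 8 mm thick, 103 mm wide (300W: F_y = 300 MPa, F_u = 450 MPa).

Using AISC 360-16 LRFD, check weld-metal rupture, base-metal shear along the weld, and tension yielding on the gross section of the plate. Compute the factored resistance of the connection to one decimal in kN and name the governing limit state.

222.5 kN (gross-section yield governs)

Weld metal: throat = 0.707×8 = 5.656 mm, L = 2×127 = 254 mm. φR_n = 0.75 × 0.6 × 480 × 5.656 × 254 = 310.3 kN.
Base metal shear (8 mm plate): yield φR_n = 1.0×0.6×300×8×254 = 365.8 kN; rupture φR_n = 0.75×0.6×450×8×254 = 411.5 kN; take 365.8 kN (yield).
Tension yield (gross): A_g = 103×8 = 824 mm². φR_n = 0.90 × 300 × 824 = 222.5 kN.
Governing: min(310.3, 365.8, 222.5) = 222.5 kN → gross-section yield.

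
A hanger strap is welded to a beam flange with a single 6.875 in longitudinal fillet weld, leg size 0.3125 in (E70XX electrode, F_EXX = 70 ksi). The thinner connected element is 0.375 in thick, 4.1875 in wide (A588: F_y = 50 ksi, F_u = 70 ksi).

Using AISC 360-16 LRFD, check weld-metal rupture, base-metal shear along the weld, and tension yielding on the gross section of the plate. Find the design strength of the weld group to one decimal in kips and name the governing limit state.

47.8 kips (weld metal governs)

Weld metal: throat = 0.707×0.3125 = 0.22094 in, L = 6.875 in. φR_n = 0.75 × 0.6 × 70 × 0.22094 × 6.875 = 47.8 kips.
Base metal shear (0.375 in plate): yield φR_n = 1.0×0.6×50×0.375×6.875 = 77.3 kips; rupture φR_n = 0.75×0.6×70×0.375×6.875 = 81.2 kips; take 77.3 kips (yield).
Tension yield (gross): A_g = 4.1875×0.375 = 1.5703 in². φR_n = 0.90 × 50 × 1.5703 = 70.7 kips.
Governing: min(47.8, 77.3, 70.7) = 47.8 kips → weld metal.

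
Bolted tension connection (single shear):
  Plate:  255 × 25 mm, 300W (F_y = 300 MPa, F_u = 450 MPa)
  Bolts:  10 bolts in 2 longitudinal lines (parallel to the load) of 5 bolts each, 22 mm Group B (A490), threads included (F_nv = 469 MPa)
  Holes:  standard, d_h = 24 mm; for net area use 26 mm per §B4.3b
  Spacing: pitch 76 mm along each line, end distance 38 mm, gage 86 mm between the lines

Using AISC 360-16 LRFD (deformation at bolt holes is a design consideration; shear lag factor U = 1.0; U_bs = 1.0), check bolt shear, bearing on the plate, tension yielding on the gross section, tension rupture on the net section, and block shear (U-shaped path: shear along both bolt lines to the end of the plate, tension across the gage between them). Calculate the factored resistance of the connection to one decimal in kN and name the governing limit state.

Bolt shear: A_b = π(22)²/4 = 380.13 mm². φR_n = 0.75 × 469 × 380.13 × 10 × 1 = 1337.1 kN.
Bearing (25 mm plate, F_u = 450 MPa): end bolts L_c = 38 − 24/2 = 26, R_n = min(1.2×26×25×450, 2.4×22×25×450) = 351 kN/bolt; interior L_c = 76 − 24 = 52, R_n = 594 kN/bolt. φR_n = 0.75 × (2×351 + 8×594) = 4090.5 kN.
Tension yield (gross): A_g = 255×25 = 6375 mm². φR_n = 0.90 × 300 × 6375 = 1721.3 kN.
Tension rupture (net): A_n = (255 − 2×26)×25 = 5075 mm² (U = 1.0, A_e = A_n). φR_n = 0.75 × 450 × 5075 = 1712.8 kN.
Block shear: shear path 2×[38+4×76] = 2×342 mm, A_gv = 17100, A_nv = 2×(342 − 4.5×26)×25 = 11250 mm²; tension across gage: (86 − 1×26)×25 = 1500 mm². R_n = min(0.6×450×11250, 0.6×300×17100) + 1.0×450×1500 = min(3037.5, 3078) + 675 = 3712.5 kN. φR_n = 0.75 × 3712.5 = 2784.4 kN.
Governing: min(1337.1, 4090.5, 1721.3, 1712.8, 2784.4) = 1337.1 kN → bolt shear.

1337.1 kN (bolt shear governs)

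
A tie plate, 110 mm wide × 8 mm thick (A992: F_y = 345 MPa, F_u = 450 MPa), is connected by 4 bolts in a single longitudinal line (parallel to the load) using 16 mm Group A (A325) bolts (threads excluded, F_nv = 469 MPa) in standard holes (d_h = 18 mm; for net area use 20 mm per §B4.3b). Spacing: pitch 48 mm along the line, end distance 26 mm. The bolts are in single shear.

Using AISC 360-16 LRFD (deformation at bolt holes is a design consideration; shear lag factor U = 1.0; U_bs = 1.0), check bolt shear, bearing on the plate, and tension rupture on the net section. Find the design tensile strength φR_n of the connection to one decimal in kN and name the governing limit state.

243.0 kN (net-section rupture governs)

Bolt shear: A_b = π(16)²/4 = 201.06 mm². φR_n = 0.75 × 469 × 201.06 × 4 × 1 = 282.9 kN.
Bearing (8 mm plate, F_u = 450 MPa): end bolts L_c = 26 − 18/2 = 17, R_n = min(1.2×17×8×450, 2.4×16×8×450) = 73.44 kN/bolt; interior L_c = 48 − 18 = 30, R_n = 129.6 kN/bolt. φR_n = 0.75 × (1×73.44 + 3×129.6) = 346.7 kN.
Tension rupture (net): A_n = (110 − 1×20)×8 = 720 mm² (U = 1.0, A_e = A_n). φR_n = 0.75 × 450 × 720 = 243.0 kN.
Governing: min(282.9, 346.7, 243.0) = 243.0 kN → net-section rupture.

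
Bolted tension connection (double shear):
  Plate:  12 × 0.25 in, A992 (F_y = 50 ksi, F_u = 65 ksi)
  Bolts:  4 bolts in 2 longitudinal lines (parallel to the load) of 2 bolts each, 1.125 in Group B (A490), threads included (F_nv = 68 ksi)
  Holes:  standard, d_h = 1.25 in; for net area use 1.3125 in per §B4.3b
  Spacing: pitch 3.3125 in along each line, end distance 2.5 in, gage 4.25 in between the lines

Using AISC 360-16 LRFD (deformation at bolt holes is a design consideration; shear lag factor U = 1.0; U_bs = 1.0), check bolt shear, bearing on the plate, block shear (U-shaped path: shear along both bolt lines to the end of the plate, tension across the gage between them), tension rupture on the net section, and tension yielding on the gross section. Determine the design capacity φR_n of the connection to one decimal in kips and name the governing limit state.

Bolt shear: A_b = π(1.125)²/4 = 0.99402 in². φR_n = 0.75 × 68 × 0.99402 × 4 × 2 = 405.6 kips.
Bearing (0.25 in plate, F_u = 65 ksi): end bolts L_c = 2.5 − 1.25/2 = 1.875, R_n = min(1.2×1.875×0.25×65, 2.4×1.125×0.25×65) = 36.563 kips/bolt; interior L_c = 3.3125 − 1.25 = 2.0625, R_n = 40.219 kips/bolt. φR_n = 0.75 × (2×36.563 + 2×40.219) = 115.2 kips.
Block shear: shear path 2×[2.5+1×3.3125] = 2×5.8125 in, A_gv = 2.9063, A_nv = 2×(5.8125 − 1.5×1.3125)×0.25 = 1.9219 in²; tension across gage: (4.25 − 1×1.3125)×0.25 = 0.73438 in². R_n = min(0.6×65×1.9219, 0.6×50×2.9063) + 1.0×65×0.73438 = min(74.954, 87.189) + 47.735 = 122.69 kips. φR_n = 0.75 × 122.69 = 92.0 kips.
Tension rupture (net): A_n = (12 − 2×1.3125)×0.25 = 2.3438 in² (U = 1.0, A_e = A_n). φR_n = 0.75 × 65 × 2.3438 = 114.3 kips.
Tension yield (gross): A_g = 12×0.25 = 3 in². φR_n = 0.90 × 50 × 3 = 135.0 kips.
Governing: min(405.6, 115.2, 92.0, 114.3, 135.0) = 92.0 kips → block shear.

92.0 kips (block shear governs)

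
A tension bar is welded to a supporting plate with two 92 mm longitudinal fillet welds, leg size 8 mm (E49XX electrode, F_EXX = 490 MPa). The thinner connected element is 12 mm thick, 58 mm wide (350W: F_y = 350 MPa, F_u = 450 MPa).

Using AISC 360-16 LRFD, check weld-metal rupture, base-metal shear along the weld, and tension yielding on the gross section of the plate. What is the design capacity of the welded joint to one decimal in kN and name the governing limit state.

219.2 kN (gross-section yield governs)

Weld metal: throat = 0.707×8 = 5.656 mm, L = 2×92 = 184 mm. φR_n = 0.75 × 0.6 × 490 × 5.656 × 184 = 229.5 kN.
Base metal shear (12 mm plate): yield φR_n = 1.0×0.6×350×12×184 = 463.7 kN; rupture φR_n = 0.75×0.6×450×12×184 = 447.1 kN; take 447.1 kN (rupture).
Tension yield (gross): A_g = 58×12 = 696 mm². φR_n = 0.90 × 350 × 696 = 219.2 kN.
Governing: min(229.5, 447.1, 219.2) = 219.2 kN → gross-section yield.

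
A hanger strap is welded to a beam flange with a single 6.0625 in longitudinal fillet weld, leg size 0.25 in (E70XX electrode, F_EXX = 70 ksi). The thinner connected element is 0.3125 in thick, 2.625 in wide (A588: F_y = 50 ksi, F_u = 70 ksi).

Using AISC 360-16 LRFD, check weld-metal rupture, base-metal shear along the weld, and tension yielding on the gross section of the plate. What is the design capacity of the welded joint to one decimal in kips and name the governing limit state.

33.8 kips (weld metal governs)

Weld metal: throat = 0.707×0.25 = 0.17675 in, L = 6.0625 in. φR_n = 0.75 × 0.6 × 70 × 0.17675 × 6.0625 = 33.8 kips.
Base metal shear (0.3125 in plate): yield φR_n = 1.0×0.6×50×0.3125×6.0625 = 56.8 kips; rupture φR_n = 0.75×0.6×70×0.3125×6.0625 = 59.7 kips; take 56.8 kips (yield).
Tension yield (gross): A_g = 2.625×0.3125 = 0.82031 in². φR_n = 0.90 × 50 × 0.82031 = 36.9 kips.
Governing: min(33.8, 56.8, 36.9) = 33.8 kips → weld metal.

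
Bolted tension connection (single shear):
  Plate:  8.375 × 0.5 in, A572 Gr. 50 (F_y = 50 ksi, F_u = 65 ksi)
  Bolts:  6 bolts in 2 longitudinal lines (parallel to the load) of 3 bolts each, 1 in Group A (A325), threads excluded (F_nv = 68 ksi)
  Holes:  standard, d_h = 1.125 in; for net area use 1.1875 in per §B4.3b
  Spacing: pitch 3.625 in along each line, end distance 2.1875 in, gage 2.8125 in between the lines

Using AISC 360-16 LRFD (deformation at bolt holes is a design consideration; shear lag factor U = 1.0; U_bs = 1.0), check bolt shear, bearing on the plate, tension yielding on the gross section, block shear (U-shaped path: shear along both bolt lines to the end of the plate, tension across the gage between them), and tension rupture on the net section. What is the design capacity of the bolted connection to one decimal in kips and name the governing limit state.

Bolt shear: A_b = π(1)²/4 = 0.7854 in². φR_n = 0.75 × 68 × 0.7854 × 6 × 1 = 240.3 kips.
Bearing (0.5 in plate, F_u = 65 ksi): end bolts L_c = 2.1875 − 1.125/2 = 1.625, R_n = min(1.2×1.625×0.5×65, 2.4×1×0.5×65) = 63.375 kips/bolt; interior L_c = 3.625 − 1.125 = 2.5, R_n = 78 kips/bolt. φR_n = 0.75 × (2×63.375 + 4×78) = 329.1 kips.
Tension yield (gross): A_g = 8.375×0.5 = 4.1875 in². φR_n = 0.90 × 50 × 4.1875 = 188.4 kips.
Block shear: shear path 2×[2.1875+2×3.625] = 2×9.4375 in, A_gv = 9.4375, A_nv = 2×(9.4375 − 2.5×1.1875)×0.5 = 6.4688 in²; tension across gage: (2.8125 − 1×1.1875)×0.5 = 0.8125 in². R_n = min(0.6×65×6.4688, 0.6×50×9.4375) + 1.0×65×0.8125 = min(252.28, 283.13) + 52.813 = 305.09 kips. φR_n = 0.75 × 305.09 = 228.8 kips.
Tension rupture (net): A_n = (8.375 − 2×1.1875)×0.5 = 3 in² (U = 1.0, A_e = A_n). φR_n = 0.75 × 65 × 3 = 146.3 kips.
Governing: min(240.3, 329.1, 188.4, 228.8, 146.3) = 146.3 kips → net-section rupture.

146.3 kips (net-section rupture governs)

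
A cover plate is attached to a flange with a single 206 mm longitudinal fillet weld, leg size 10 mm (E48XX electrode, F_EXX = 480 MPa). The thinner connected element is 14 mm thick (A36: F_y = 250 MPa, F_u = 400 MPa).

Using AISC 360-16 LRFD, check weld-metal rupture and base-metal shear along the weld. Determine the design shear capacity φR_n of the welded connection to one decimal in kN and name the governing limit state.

Weld metal: throat = 0.707×10 = 7.07 mm, L = 206 mm. φR_n = 0.75 × 0.6 × 480 × 7.07 × 206 = 314.6 kN.
Base metal shear (14 mm plate): yield φR_n = 1.0×0.6×250×14×206 = 432.6 kN; rupture φR_n = 0.75×0.6×400×14×206 = 519.1 kN; take 432.6 kN (yield).
Governing: min(314.6, 432.6) = 314.6 kN → weld metal.

314.6 kN (weld metal governs)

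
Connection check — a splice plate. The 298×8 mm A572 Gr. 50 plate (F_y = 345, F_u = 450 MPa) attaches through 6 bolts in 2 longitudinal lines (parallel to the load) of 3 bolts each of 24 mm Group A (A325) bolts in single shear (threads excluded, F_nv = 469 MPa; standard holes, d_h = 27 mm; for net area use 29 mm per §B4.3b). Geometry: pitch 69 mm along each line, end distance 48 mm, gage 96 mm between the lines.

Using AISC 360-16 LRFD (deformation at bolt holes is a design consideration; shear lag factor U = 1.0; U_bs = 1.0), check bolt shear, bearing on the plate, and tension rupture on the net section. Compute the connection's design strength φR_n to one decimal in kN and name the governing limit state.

648.0 kN (net-section rupture governs)

Bolt shear: A_b = π(24)²/4 = 452.39 mm². φR_n = 0.75 × 469 × 452.39 × 6 × 1 = 954.8 kN.
Bearing (8 mm plate, F_u = 450 MPa): end bolts L_c = 48 − 27/2 = 34.5, R_n = min(1.2×34.5×8×450, 2.4×24×8×450) = 149.04 kN/bolt; interior L_c = 69 − 27 = 42, R_n = 181.44 kN/bolt. φR_n = 0.75 × (2×149.04 + 4×181.44) = 767.9 kN.
Tension rupture (net): A_n = (298 − 2×29)×8 = 1920 mm² (U = 1.0, A_e = A_n). φR_n = 0.75 × 450 × 1920 = 648.0 kN.
Governing: min(954.8, 767.9, 648.0) = 648.0 kN → net-section rupture.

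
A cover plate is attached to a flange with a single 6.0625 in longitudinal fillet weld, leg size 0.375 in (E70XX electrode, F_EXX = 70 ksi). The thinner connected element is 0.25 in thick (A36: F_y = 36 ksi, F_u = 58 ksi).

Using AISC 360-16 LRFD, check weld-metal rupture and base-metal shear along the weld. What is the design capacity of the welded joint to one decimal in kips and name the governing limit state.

32.7 kips (base-metal shear governs)

Weld metal: throat = 0.707×0.375 = 0.26513 in, L = 6.0625 in. φR_n = 0.75 × 0.6 × 70 × 0.26513 × 6.0625 = 50.6 kips.
Base metal shear (0.25 in plate): yield φR_n = 1.0×0.6×36×0.25×6.0625 = 32.7 kips; rupture φR_n = 0.75×0.6×58×0.25×6.0625 = 39.6 kips; take 32.7 kips (yield).
Governing: min(50.6, 32.7) = 32.7 kips → base-metal shear.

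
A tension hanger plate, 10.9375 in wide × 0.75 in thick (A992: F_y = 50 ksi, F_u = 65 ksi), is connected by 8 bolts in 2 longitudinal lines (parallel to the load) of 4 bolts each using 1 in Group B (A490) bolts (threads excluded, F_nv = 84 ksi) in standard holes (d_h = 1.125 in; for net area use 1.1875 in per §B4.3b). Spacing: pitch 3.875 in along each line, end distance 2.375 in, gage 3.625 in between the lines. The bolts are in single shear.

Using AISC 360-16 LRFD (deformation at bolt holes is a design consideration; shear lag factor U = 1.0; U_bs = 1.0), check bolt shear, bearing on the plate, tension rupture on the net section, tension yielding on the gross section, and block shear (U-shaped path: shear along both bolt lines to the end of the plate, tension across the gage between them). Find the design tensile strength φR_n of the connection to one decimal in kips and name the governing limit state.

313.1 kips (net-section rupture governs)

Bolt shear: A_b = π(1)²/4 = 0.7854 in². φR_n = 0.75 × 84 × 0.7854 × 8 × 1 = 395.8 kips.
Bearing (0.75 in plate, F_u = 65 ksi): end bolts L_c = 2.375 − 1.125/2 = 1.8125, R_n = min(1.2×1.8125×0.75×65, 2.4×1×0.75×65) = 106.03 kips/bolt; interior L_c = 3.875 − 1.125 = 2.75, R_n = 117 kips/bolt. φR_n = 0.75 × (2×106.03 + 6×117) = 685.5 kips.
Tension rupture (net): A_n = (10.9375 − 2×1.1875)×0.75 = 6.4219 in² (U = 1.0, A_e = A_n). φR_n = 0.75 × 65 × 6.4219 = 313.1 kips.
Tension yield (gross): A_g = 10.9375×0.75 = 8.2031 in². φR_n = 0.90 × 50 × 8.2031 = 369.1 kips.
Block shear: shear path 2×[2.375+3×3.875] = 2×14 in, A_gv = 21, A_nv = 2×(14 − 3.5×1.1875)×0.75 = 14.766 in²; tension across gage: (3.625 − 1×1.1875)×0.75 = 1.8281 in². R_n = min(0.6×65×14.766, 0.6×50×21) + 1.0×65×1.8281 = min(575.87, 630) + 118.83 = 694.7 kips. φR_n = 0.75 × 694.7 = 521.0 kips.
Governing: min(395.8, 685.5, 313.1, 369.1, 521.0) = 313.1 kips → net-section rupture.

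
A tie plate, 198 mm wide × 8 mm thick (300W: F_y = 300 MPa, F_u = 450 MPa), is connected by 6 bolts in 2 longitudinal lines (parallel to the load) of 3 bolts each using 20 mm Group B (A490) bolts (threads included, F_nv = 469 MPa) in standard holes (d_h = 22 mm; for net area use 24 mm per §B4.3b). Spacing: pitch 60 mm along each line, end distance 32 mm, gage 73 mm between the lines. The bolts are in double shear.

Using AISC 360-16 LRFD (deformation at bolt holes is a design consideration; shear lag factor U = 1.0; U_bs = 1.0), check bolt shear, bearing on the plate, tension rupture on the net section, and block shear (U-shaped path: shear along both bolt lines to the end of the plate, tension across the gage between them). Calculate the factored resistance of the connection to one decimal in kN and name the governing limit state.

405.0 kN (net-section rupture governs)

Bolt shear: A_b = π(20)²/4 = 314.16 mm². φR_n = 0.75 × 469 × 314.16 × 6 × 2 = 1326.1 kN.
Bearing (8 mm plate, F_u = 450 MPa): end bolts L_c = 32 − 22/2 = 21, R_n = min(1.2×21×8×450, 2.4×20×8×450) = 90.72 kN/bolt; interior L_c = 60 − 22 = 38, R_n = 164.16 kN/bolt. φR_n = 0.75 × (2×90.72 + 4×164.16) = 628.6 kN.
Tension rupture (net): A_n = (198 − 2×24)×8 = 1200 mm² (U = 1.0, A_e = A_n). φR_n = 0.75 × 450 × 1200 = 405.0 kN.
Block shear: shear path 2×[32+2×60] = 2×152 mm, A_gv = 2432, A_nv = 2×(152 − 2.5×24)×8 = 1472 mm²; tension across gage: (73 − 1×24)×8 = 392 mm². R_n = min(0.6×450×1472, 0.6×300×2432) + 1.0×450×392 = min(397.44, 437.76) + 176.4 = 573.84 kN. φR_n = 0.75 × 573.84 = 430.4 kN.
Governing: min(1326.1, 628.6, 405.0, 430.4) = 405.0 kN → net-section rupture.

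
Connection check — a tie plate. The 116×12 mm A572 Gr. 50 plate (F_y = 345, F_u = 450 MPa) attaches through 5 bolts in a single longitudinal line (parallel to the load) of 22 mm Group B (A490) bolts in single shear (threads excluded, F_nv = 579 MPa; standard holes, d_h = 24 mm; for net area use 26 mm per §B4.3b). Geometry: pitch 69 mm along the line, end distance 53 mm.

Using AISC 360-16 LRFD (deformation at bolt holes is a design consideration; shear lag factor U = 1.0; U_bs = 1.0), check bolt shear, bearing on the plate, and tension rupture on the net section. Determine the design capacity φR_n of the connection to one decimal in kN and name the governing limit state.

Bolt shear: A_b = π(22)²/4 = 380.13 mm². φR_n = 0.75 × 579 × 380.13 × 5 × 1 = 825.4 kN.
Bearing (12 mm plate, F_u = 450 MPa): end bolts L_c = 53 − 24/2 = 41, R_n = min(1.2×41×12×450, 2.4×22×12×450) = 265.68 kN/bolt; interior L_c = 69 − 24 = 45, R_n = 285.12 kN/bolt. φR_n = 0.75 × (1×265.68 + 4×285.12) = 1054.6 kN.
Tension rupture (net): A_n = (116 − 1×26)×12 = 1080 mm² (U = 1.0, A_e = A_n). φR_n = 0.75 × 450 × 1080 = 364.5 kN.
Governing: min(825.4, 1054.6, 364.5) = 364.5 kN → net-section rupture.

364.5 kN (net-section rupture governs)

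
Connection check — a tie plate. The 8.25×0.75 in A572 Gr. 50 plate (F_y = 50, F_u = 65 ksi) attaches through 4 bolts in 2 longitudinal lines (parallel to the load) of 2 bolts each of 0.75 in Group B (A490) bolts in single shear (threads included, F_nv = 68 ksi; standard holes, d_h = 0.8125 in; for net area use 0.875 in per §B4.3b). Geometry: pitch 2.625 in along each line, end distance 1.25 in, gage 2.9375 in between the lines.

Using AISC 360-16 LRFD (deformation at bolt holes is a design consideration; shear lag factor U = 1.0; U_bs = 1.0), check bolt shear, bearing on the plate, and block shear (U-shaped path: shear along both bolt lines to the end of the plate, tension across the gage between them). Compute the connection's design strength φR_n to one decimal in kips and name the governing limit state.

90.1 kips (bolt shear governs)

Bolt shear: A_b = π(0.75)²/4 = 0.44179 in². φR_n = 0.75 × 68 × 0.44179 × 4 × 1 = 90.1 kips.
Bearing (0.75 in plate, F_u = 65 ksi): end bolts L_c = 1.25 − 0.8125/2 = 0.84375, R_n = min(1.2×0.84375×0.75×65, 2.4×0.75×0.75×65) = 49.359 kips/bolt; interior L_c = 2.625 − 0.8125 = 1.8125, R_n = 87.75 kips/bolt. φR_n = 0.75 × (2×49.359 + 2×87.75) = 205.7 kips.
Block shear: shear path 2×[1.25+1×2.625] = 2×3.875 in, A_gv = 5.8125, A_nv = 2×(3.875 − 1.5×0.875)×0.75 = 3.8438 in²; tension across gage: (2.9375 − 1×0.875)×0.75 = 1.5469 in². R_n = min(0.6×65×3.8438, 0.6×50×5.8125) + 1.0×65×1.5469 = min(149.91, 174.38) + 100.55 = 250.46 kips. φR_n = 0.75 × 250.46 = 187.8 kips.
Governing: min(90.1, 205.7, 187.8) = 90.1 kips → bolt shear.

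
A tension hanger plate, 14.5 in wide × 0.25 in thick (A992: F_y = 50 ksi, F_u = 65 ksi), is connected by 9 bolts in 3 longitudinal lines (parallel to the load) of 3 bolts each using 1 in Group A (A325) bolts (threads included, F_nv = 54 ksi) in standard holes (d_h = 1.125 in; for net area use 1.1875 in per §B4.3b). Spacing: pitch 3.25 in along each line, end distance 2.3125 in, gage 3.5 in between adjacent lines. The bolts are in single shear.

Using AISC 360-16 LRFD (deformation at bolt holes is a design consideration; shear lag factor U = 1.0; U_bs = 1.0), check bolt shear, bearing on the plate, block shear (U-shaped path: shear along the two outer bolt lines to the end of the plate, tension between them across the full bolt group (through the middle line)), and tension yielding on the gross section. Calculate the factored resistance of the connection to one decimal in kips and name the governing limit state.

141.8 kips (block shear governs)

Bolt shear: A_b = π(1)²/4 = 0.7854 in². φR_n = 0.75 × 54 × 0.7854 × 9 × 1 = 286.3 kips.
Bearing (0.25 in plate, F_u = 65 ksi): end bolts L_c = 2.3125 − 1.125/2 = 1.75, R_n = min(1.2×1.75×0.25×65, 2.4×1×0.25×65) = 34.125 kips/bolt; interior L_c = 3.25 − 1.125 = 2.125, R_n = 39 kips/bolt. φR_n = 0.75 × (3×34.125 + 6×39) = 252.3 kips.
Block shear: shear path 2×[2.3125+2×3.25] = 2×8.8125 in, A_gv = 4.4063, A_nv = 2×(8.8125 − 2.5×1.1875)×0.25 = 2.9219 in²; tension across gage: (7 − 2×1.1875)×0.25 = 1.1563 in². R_n = min(0.6×65×2.9219, 0.6×50×4.4063) + 1.0×65×1.1563 = min(113.95, 132.19) + 75.16 = 189.11 kips. φR_n = 0.75 × 189.11 = 141.8 kips.
Tension yield (gross): A_g = 14.5×0.25 = 3.625 in². φR_n = 0.90 × 50 × 3.625 = 163.1 kips.
Governing: min(286.3, 252.3, 141.8, 163.1) = 141.8 kips → block shear.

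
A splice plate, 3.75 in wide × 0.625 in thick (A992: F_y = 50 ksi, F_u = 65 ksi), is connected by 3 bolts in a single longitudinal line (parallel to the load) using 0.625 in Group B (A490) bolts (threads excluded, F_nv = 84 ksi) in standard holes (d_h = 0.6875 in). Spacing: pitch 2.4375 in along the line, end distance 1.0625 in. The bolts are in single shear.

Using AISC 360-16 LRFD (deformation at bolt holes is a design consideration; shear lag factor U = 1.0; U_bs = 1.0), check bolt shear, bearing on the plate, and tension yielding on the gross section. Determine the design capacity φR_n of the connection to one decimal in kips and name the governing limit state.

Bolt shear: A_b = π(0.625)²/4 = 0.3068 in². φR_n = 0.75 × 84 × 0.3068 × 3 × 1 = 58.0 kips.
Bearing (0.625 in plate, F_u = 65 ksi): end bolts L_c = 1.0625 − 0.6875/2 = 0.71875, R_n = min(1.2×0.71875×0.625×65, 2.4×0.625×0.625×65) = 35.039 kips/bolt; interior L_c = 2.4375 − 0.6875 = 1.75, R_n = 60.938 kips/bolt. φR_n = 0.75 × (1×35.039 + 2×60.938) = 117.7 kips.
Tension yield (gross): A_g = 3.75×0.625 = 2.3438 in². φR_n = 0.90 × 50 × 2.3438 = 105.5 kips.
Governing: min(58.0, 117.7, 105.5) = 58.0 kips → bolt shear.

58.0 kips (bolt shear governs)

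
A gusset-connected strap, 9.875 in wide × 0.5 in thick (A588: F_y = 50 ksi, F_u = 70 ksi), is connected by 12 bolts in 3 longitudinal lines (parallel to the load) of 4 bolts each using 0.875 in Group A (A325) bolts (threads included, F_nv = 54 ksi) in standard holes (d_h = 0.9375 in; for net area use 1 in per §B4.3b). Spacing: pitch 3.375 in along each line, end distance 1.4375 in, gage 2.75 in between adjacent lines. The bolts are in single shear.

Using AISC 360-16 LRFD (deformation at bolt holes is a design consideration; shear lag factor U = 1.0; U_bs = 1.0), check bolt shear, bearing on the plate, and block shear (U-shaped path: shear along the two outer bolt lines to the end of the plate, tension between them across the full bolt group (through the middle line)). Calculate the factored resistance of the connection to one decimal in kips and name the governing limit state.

292.2 kips (bolt shear governs)

Bolt shear: A_b = π(0.875)²/4 = 0.60132 in². φR_n = 0.75 × 54 × 0.60132 × 12 × 1 = 292.2 kips.
Bearing (0.5 in plate, F_u = 70 ksi): end bolts L_c = 1.4375 − 0.9375/2 = 0.96875, R_n = min(1.2×0.96875×0.5×70, 2.4×0.875×0.5×70) = 40.688 kips/bolt; interior L_c = 3.375 − 0.9375 = 2.4375, R_n = 73.5 kips/bolt. φR_n = 0.75 × (3×40.688 + 9×73.5) = 587.7 kips.
Block shear: shear path 2×[1.4375+3×3.375] = 2×11.5625 in, A_gv = 11.563, A_nv = 2×(11.5625 − 3.5×1)×0.5 = 8.0625 in²; tension across gage: (5.5 − 2×1)×0.5 = 1.75 in². R_n = min(0.6×70×8.0625, 0.6×50×11.563) + 1.0×70×1.75 = min(338.63, 346.89) + 122.5 = 461.13 kips. φR_n = 0.75 × 461.13 = 345.8 kips.
Governing: min(292.2, 587.7, 345.8) = 292.2 kips → bolt shear.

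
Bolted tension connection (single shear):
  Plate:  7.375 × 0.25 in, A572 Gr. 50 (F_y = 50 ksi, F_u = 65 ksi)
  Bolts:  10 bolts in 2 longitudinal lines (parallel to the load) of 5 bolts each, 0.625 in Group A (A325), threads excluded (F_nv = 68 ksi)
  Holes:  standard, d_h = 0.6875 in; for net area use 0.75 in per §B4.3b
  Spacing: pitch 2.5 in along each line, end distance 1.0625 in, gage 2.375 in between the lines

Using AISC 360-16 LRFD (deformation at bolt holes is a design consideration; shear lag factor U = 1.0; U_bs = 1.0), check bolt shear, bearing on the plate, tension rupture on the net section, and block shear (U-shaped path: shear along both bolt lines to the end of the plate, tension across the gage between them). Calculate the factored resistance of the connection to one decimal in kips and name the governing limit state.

Bolt shear: A_b = π(0.625)²/4 = 0.3068 in². φR_n = 0.75 × 68 × 0.3068 × 10 × 1 = 156.5 kips.
Bearing (0.25 in plate, F_u = 65 ksi): end bolts L_c = 1.0625 − 0.6875/2 = 0.71875, R_n = min(1.2×0.71875×0.25×65, 2.4×0.625×0.25×65) = 14.016 kips/bolt; interior L_c = 2.5 − 0.6875 = 1.8125, R_n = 24.375 kips/bolt. φR_n = 0.75 × (2×14.016 + 8×24.375) = 167.3 kips.
Tension rupture (net): A_n = (7.375 − 2×0.75)×0.25 = 1.4688 in² (U = 1.0, A_e = A_n). φR_n = 0.75 × 65 × 1.4688 = 71.6 kips.
Block shear: shear path 2×[1.0625+4×2.5] = 2×11.0625 in, A_gv = 5.5313, A_nv = 2×(11.0625 − 4.5×0.75)×0.25 = 3.8438 in²; tension across gage: (2.375 − 1×0.75)×0.25 = 0.40625 in². R_n = min(0.6×65×3.8438, 0.6×50×5.5313) + 1.0×65×0.40625 = min(149.91, 165.94) + 26.406 = 176.32 kips. φR_n = 0.75 × 176.32 = 132.2 kips.
Governing: min(156.5, 167.3, 71.6, 132.2) = 71.6 kips → net-section rupture.

71.6 kips (net-section rupture governs)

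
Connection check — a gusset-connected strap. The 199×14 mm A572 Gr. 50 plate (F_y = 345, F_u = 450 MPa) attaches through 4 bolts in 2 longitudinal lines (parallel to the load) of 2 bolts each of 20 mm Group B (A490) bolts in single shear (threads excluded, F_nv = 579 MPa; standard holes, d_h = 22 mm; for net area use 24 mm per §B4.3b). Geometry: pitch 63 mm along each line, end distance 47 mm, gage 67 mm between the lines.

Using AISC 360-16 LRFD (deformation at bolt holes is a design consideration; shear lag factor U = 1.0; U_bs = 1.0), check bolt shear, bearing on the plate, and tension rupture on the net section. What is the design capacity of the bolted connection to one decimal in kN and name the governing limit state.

545.7 kN (bolt shear governs)

Bolt shear: A_b = π(20)²/4 = 314.16 mm². φR_n = 0.75 × 579 × 314.16 × 4 × 1 = 545.7 kN.
Bearing (14 mm plate, F_u = 450 MPa): end bolts L_c = 47 − 22/2 = 36, R_n = min(1.2×36×14×450, 2.4×20×14×450) = 272.16 kN/bolt; interior L_c = 63 − 22 = 41, R_n = 302.4 kN/bolt. φR_n = 0.75 × (2×272.16 + 2×302.4) = 861.8 kN.
Tension rupture (net): A_n = (199 − 2×24)×14 = 2114 mm² (U = 1.0, A_e = A_n). φR_n = 0.75 × 450 × 2114 = 713.5 kN.
Governing: min(545.7, 861.8, 713.5) = 545.7 kN → bolt shear.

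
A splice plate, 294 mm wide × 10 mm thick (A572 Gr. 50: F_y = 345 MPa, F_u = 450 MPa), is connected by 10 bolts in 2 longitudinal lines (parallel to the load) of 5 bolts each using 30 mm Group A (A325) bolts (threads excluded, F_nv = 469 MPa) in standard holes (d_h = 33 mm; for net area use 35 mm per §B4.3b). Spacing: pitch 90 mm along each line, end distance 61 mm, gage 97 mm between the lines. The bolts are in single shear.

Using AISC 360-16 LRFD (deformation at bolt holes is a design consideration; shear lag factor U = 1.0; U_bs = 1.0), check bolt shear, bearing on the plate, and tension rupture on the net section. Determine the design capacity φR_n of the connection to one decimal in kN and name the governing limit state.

Bolt shear: A_b = π(30)²/4 = 706.86 mm². φR_n = 0.75 × 469 × 706.86 × 10 × 1 = 2486.4 kN.
Bearing (10 mm plate, F_u = 450 MPa): end bolts L_c = 61 − 33/2 = 44.5, R_n = min(1.2×44.5×10×450, 2.4×30×10×450) = 240.3 kN/bolt; interior L_c = 90 − 33 = 57, R_n = 307.8 kN/bolt. φR_n = 0.75 × (2×240.3 + 8×307.8) = 2207.3 kN.
Tension rupture (net): A_n = (294 − 2×35)×10 = 2240 mm² (U = 1.0, A_e = A_n). φR_n = 0.75 × 450 × 2240 = 756.0 kN.
Governing: min(2486.4, 2207.3, 756.0) = 756.0 kN → net-section rupture.

756.0 kN (net-section rupture governs)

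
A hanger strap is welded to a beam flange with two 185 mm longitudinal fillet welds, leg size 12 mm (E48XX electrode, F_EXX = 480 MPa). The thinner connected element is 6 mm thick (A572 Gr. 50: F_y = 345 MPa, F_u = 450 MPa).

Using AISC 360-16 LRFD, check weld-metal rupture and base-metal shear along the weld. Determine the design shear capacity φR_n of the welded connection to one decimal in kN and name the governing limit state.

Weld metal: throat = 0.707×12 = 8.484 mm, L = 2×185 = 370 mm. φR_n = 0.75 × 0.6 × 480 × 8.484 × 370 = 678.0 kN.
Base metal shear (6 mm plate): yield φR_n = 1.0×0.6×345×6×370 = 459.5 kN; rupture φR_n = 0.75×0.6×450×6×370 = 449.6 kN; take 449.6 kN (rupture).
Governing: min(678.0, 449.6) = 449.6 kN → base-metal shear.

449.6 kN (base-metal shear governs)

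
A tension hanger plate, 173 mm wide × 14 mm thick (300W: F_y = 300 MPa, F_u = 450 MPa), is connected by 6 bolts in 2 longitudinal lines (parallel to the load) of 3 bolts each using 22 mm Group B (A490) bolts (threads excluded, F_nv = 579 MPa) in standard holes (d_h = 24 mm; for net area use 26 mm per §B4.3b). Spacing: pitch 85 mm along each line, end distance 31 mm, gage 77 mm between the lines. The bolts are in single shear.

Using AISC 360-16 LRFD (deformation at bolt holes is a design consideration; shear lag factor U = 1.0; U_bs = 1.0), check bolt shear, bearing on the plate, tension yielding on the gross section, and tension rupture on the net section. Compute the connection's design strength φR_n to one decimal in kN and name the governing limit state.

571.7 kN (net-section rupture governs)

Bolt shear: A_b = π(22)²/4 = 380.13 mm². φR_n = 0.75 × 579 × 380.13 × 6 × 1 = 990.4 kN.
Bearing (14 mm plate, F_u = 450 MPa): end bolts L_c = 31 − 24/2 = 19, R_n = min(1.2×19×14×450, 2.4×22×14×450) = 143.64 kN/bolt; interior L_c = 85 − 24 = 61, R_n = 332.64 kN/bolt. φR_n = 0.75 × (2×143.64 + 4×332.64) = 1213.4 kN.
Tension yield (gross): A_g = 173×14 = 2422 mm². φR_n = 0.90 × 300 × 2422 = 653.9 kN.
Tension rupture (net): A_n = (173 − 2×26)×14 = 1694 mm² (U = 1.0, A_e = A_n). φR_n = 0.75 × 450 × 1694 = 571.7 kN.
Governing: min(990.4, 1213.4, 653.9, 571.7) = 571.7 kN → net-section rupture.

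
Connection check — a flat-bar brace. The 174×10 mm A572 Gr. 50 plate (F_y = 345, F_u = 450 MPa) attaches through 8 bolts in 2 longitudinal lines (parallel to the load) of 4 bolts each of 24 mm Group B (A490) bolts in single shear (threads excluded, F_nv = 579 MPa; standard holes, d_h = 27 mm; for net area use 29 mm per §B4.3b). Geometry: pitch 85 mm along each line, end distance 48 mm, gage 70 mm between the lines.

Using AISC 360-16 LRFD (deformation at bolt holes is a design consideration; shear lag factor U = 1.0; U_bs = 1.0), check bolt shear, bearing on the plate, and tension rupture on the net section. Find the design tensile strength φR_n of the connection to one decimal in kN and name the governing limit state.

Bolt shear: A_b = π(24)²/4 = 452.39 mm². φR_n = 0.75 × 579 × 452.39 × 8 × 1 = 1571.6 kN.
Bearing (10 mm plate, F_u = 450 MPa): end bolts L_c = 48 − 27/2 = 34.5, R_n = min(1.2×34.5×10×450, 2.4×24×10×450) = 186.3 kN/bolt; interior L_c = 85 − 27 = 58, R_n = 259.2 kN/bolt. φR_n = 0.75 × (2×186.3 + 6×259.2) = 1445.9 kN.
Tension rupture (net): A_n = (174 − 2×29)×10 = 1160 mm² (U = 1.0, A_e = A_n). φR_n = 0.75 × 450 × 1160 = 391.5 kN.
Governing: min(1571.6, 1445.9, 391.5) = 391.5 kN → net-section rupture.

391.5 kN (net-section rupture governs)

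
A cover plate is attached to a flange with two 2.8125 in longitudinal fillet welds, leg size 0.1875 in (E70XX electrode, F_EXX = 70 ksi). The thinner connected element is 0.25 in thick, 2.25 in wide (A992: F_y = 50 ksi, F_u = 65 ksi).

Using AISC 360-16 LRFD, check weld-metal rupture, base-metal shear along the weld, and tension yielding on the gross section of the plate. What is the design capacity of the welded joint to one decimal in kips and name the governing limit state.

Weld metal: throat = 0.707×0.1875 = 0.13256 in, L = 2×2.8125 = 5.625 in. φR_n = 0.75 × 0.6 × 70 × 0.13256 × 5.625 = 23.5 kips.
Base metal shear (0.25 in plate): yield φR_n = 1.0×0.6×50×0.25×5.625 = 42.2 kips; rupture φR_n = 0.75×0.6×65×0.25×5.625 = 41.1 kips; take 41.1 kips (rupture).
Tension yield (gross): A_g = 2.25×0.25 = 0.5625 in². φR_n = 0.90 × 50 × 0.5625 = 25.3 kips.
Governing: min(23.5, 41.1, 25.3) = 23.5 kips → weld metal.

23.5 kips (weld metal governs)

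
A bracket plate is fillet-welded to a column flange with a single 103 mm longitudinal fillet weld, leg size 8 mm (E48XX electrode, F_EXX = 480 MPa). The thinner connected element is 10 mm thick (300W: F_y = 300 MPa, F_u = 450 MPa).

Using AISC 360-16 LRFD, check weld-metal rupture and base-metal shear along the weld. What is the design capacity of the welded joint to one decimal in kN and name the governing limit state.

125.8 kN (weld metal governs)

Weld metal: throat = 0.707×8 = 5.656 mm, L = 103 mm. φR_n = 0.75 × 0.6 × 480 × 5.656 × 103 = 125.8 kN.
Base metal shear (10 mm plate): yield φR_n = 1.0×0.6×300×10×103 = 185.4 kN; rupture φR_n = 0.75×0.6×450×10×103 = 208.6 kN; take 185.4 kN (yield).
Governing: min(125.8, 185.4) = 125.8 kN → weld metal.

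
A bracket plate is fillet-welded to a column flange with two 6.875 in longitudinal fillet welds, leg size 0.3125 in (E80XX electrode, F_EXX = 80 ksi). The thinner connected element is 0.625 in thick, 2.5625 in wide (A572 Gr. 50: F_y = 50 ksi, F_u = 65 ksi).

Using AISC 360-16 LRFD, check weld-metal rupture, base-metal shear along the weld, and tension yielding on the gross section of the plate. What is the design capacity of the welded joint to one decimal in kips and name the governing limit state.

Weld metal: throat = 0.707×0.3125 = 0.22094 in, L = 2×6.875 = 13.75 in. φR_n = 0.75 × 0.6 × 80 × 0.22094 × 13.75 = 109.4 kips.
Base metal shear (0.625 in plate): yield φR_n = 1.0×0.6×50×0.625×13.75 = 257.8 kips; rupture φR_n = 0.75×0.6×65×0.625×13.75 = 251.4 kips; take 251.4 kips (rupture).
Tension yield (gross): A_g = 2.5625×0.625 = 1.6016 in². φR_n = 0.90 × 50 × 1.6016 = 72.1 kips.
Governing: min(109.4, 251.4, 72.1) = 72.1 kips → gross-section yield.

72.1 kips (gross-section yield governs)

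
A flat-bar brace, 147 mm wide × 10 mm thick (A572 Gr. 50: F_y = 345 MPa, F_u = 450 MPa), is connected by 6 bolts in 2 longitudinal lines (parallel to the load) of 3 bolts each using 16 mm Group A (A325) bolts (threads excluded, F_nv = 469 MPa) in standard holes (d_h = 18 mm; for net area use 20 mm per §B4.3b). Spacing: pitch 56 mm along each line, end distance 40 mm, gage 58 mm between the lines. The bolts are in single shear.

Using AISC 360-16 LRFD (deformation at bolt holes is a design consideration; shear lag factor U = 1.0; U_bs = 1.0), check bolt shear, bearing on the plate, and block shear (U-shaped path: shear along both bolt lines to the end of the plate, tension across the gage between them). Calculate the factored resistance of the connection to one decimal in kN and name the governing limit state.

424.3 kN (bolt shear governs)

Bolt shear: A_b = π(16)²/4 = 201.06 mm². φR_n = 0.75 × 469 × 201.06 × 6 × 1 = 424.3 kN.
Bearing (10 mm plate, F_u = 450 MPa): end bolts L_c = 40 − 18/2 = 31, R_n = min(1.2×31×10×450, 2.4×16×10×450) = 167.4 kN/bolt; interior L_c = 56 − 18 = 38, R_n = 172.8 kN/bolt. φR_n = 0.75 × (2×167.4 + 4×172.8) = 769.5 kN.
Block shear: shear path 2×[40+2×56] = 2×152 mm, A_gv = 3040, A_nv = 2×(152 − 2.5×20)×10 = 2040 mm²; tension across gage: (58 − 1×20)×10 = 380 mm². R_n = min(0.6×450×2040, 0.6×345×3040) + 1.0×450×380 = min(550.8, 629.28) + 171 = 721.8 kN. φR_n = 0.75 × 721.8 = 541.4 kN.
Governing: min(424.3, 769.5, 541.4) = 424.3 kN → bolt shear.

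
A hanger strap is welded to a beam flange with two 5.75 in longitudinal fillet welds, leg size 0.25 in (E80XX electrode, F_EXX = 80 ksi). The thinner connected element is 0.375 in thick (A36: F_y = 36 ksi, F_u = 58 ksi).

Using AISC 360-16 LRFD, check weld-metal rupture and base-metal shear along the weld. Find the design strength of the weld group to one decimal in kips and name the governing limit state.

Weld metal: throat = 0.707×0.25 = 0.17675 in, L = 2×5.75 = 11.5 in. φR_n = 0.75 × 0.6 × 80 × 0.17675 × 11.5 = 73.2 kips.
Base metal shear (0.375 in plate): yield φR_n = 1.0×0.6×36×0.375×11.5 = 93.2 kips; rupture φR_n = 0.75×0.6×58×0.375×11.5 = 112.6 kips; take 93.2 kips (yield).
Governing: min(73.2, 93.2) = 73.2 kips → weld metal.

73.2 kips (weld metal governs)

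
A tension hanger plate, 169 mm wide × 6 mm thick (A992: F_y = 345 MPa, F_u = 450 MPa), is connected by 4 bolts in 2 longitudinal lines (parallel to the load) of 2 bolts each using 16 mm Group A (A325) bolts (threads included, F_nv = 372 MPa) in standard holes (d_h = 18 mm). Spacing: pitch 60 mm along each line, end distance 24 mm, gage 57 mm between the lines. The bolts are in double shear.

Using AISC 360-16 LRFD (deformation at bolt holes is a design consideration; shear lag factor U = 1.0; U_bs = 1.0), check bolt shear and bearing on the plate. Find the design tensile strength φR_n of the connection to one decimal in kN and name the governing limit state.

228.4 kN (bearing governs)

Bolt shear: A_b = π(16)²/4 = 201.06 mm². φR_n = 0.75 × 372 × 201.06 × 4 × 2 = 448.8 kN.
Bearing (6 mm plate, F_u = 450 MPa): end bolts L_c = 24 − 18/2 = 15, R_n = min(1.2×15×6×450, 2.4×16×6×450) = 48.6 kN/bolt; interior L_c = 60 − 18 = 42, R_n = 103.68 kN/bolt. φR_n = 0.75 × (2×48.6 + 2×103.68) = 228.4 kN.
Governing: min(448.8, 228.4) = 228.4 kN → bearing.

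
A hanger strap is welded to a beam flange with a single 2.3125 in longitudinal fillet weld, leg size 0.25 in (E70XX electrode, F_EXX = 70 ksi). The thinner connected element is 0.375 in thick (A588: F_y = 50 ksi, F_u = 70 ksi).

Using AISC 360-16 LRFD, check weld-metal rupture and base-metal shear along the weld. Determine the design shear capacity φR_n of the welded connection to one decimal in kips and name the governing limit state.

12.9 kips (weld metal governs)

Weld metal: throat = 0.707×0.25 = 0.17675 in, L = 2.3125 in. φR_n = 0.75 × 0.6 × 70 × 0.17675 × 2.3125 = 12.9 kips.
Base metal shear (0.375 in plate): yield φR_n = 1.0×0.6×50×0.375×2.3125 = 26.0 kips; rupture φR_n = 0.75×0.6×70×0.375×2.3125 = 27.3 kips; take 26.0 kips (yield).
Governing: min(12.9, 26.0) = 12.9 kips → weld metal.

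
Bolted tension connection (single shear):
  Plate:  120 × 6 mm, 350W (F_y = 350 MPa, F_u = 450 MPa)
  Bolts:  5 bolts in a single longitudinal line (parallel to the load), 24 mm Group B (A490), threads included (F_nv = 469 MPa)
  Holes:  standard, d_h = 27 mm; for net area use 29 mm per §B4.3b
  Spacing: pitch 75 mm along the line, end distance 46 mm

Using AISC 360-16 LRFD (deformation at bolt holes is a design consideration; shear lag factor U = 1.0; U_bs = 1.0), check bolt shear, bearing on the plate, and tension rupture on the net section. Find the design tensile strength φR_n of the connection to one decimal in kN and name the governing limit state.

Bolt shear: A_b = π(24)²/4 = 452.39 mm². φR_n = 0.75 × 469 × 452.39 × 5 × 1 = 795.6 kN.
Bearing (6 mm plate, F_u = 450 MPa): end bolts L_c = 46 − 27/2 = 32.5, R_n = min(1.2×32.5×6×450, 2.4×24×6×450) = 105.3 kN/bolt; interior L_c = 75 − 27 = 48, R_n = 155.52 kN/bolt. φR_n = 0.75 × (1×105.3 + 4×155.52) = 545.5 kN.
Tension rupture (net): A_n = (120 − 1×29)×6 = 546 mm² (U = 1.0, A_e = A_n). φR_n = 0.75 × 450 × 546 = 184.3 kN.
Governing: min(795.6, 545.5, 184.3) = 184.3 kN → net-section rupture.

184.3 kN (net-section rupture governs)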